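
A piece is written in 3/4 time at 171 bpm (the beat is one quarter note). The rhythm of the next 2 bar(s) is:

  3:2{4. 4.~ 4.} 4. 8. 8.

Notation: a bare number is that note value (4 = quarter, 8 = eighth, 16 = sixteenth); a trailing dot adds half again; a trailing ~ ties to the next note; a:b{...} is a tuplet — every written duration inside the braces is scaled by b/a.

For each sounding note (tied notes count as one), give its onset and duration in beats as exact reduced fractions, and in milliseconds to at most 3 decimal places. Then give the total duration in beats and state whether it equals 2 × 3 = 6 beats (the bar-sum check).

1) 0.0ms=0b +350.877ms=1b
2) 350.877ms=1b +701.754ms=2b
3) 1052.632ms=3b +526.316ms=3/2b
4) 1578.947ms=9/2b +263.158ms=3/4b
5) 1842.105ms=21/4b +263.158ms=3/4b
Σ=6b of 6 (171bpm 3/4) — PASS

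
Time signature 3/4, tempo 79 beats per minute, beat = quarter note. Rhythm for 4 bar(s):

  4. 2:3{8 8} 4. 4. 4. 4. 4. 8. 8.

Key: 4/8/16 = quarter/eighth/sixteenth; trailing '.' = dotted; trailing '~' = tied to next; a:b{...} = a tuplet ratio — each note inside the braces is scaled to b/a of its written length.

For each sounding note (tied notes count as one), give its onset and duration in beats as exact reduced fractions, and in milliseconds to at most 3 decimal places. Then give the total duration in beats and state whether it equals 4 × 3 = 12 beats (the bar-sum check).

1) 0.0ms=0b +1139.241ms=3/2b
2) 1139.241ms=3/2b +569.62ms=3/4b
3) 1708.861ms=9/4b +569.62ms=3/4b
4) 2278.481ms=3b +1139.241ms=3/2b
5) 3417.722ms=9/2b +1139.241ms=3/2b
6) 4556.962ms=6b +1139.241ms=3/2b
7) 5696.203ms=15/2b +1139.241ms=3/2b
8) 6835.443ms=9b +1139.241ms=3/2b
9) 7974.684ms=21/2b +569.62ms=3/4b
10) 8544.304ms=45/4b +569.62ms=3/4b
Σ=12b of 12 (79bpm 3/4) — PASS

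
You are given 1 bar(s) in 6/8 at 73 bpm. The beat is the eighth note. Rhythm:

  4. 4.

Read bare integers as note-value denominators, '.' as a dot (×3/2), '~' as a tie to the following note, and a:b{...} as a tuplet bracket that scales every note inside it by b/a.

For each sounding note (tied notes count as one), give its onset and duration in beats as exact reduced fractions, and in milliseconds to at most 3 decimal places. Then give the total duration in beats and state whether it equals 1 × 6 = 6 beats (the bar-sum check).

1) 0.0ms=0b +2465.753ms=3b
2) 2465.753ms=3b +2465.753ms=3b
Σ=6b of 6 (73bpm 6/8) — PASS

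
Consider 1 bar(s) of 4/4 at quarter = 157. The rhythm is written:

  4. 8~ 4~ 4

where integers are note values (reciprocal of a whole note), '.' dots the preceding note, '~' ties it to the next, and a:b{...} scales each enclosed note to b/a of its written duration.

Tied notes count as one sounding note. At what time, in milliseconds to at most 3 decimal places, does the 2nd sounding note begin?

note 2 onset = 3/2b = 573.248ms

1. 0.0ms @ 0 + 573.248ms (3/2)
2. 573.248ms @ 3/2 + 955.414ms (5/2)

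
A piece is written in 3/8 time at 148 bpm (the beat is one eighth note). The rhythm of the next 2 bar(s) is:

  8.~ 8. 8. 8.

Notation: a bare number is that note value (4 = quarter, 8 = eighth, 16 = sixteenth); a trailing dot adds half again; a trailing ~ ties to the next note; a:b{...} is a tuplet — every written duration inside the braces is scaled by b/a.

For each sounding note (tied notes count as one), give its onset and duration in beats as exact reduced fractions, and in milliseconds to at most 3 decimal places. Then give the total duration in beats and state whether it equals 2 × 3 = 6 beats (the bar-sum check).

1) 0.0ms=0b +1216.216ms=3b
2) 1216.216ms=3b +608.108ms=3/2b
3) 1824.324ms=9/2b +608.108ms=3/2b
Σ=6b of 6 (148bpm 3/8) — PASS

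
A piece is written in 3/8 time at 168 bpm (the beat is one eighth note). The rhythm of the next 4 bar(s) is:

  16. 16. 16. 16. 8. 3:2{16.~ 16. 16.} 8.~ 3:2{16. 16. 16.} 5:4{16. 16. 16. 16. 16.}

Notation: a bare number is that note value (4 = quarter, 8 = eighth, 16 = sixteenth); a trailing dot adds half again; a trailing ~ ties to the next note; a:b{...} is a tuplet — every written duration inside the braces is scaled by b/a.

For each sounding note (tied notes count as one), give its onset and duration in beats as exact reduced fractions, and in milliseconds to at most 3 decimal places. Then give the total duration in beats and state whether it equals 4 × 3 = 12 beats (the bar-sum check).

1) 0.0ms=0b +267.857ms=3/4b
2) 267.857ms=3/4b +267.857ms=3/4b
3) 535.714ms=3/2b +267.857ms=3/4b
4) 803.571ms=9/4b +267.857ms=3/4b
5) 1071.429ms=3b +535.714ms=3/2b
6) 1607.143ms=9/2b +357.143ms=1b
7) 1964.286ms=11/2b +178.571ms=1/2b
8) 2142.857ms=6b +714.286ms=2b
9) 2857.143ms=8b +178.571ms=1/2b
10) 3035.714ms=17/2b +178.571ms=1/2b
11) 3214.286ms=9b +214.286ms=3/5b
12) 3428.571ms=48/5b +214.286ms=3/5b
13) 3642.857ms=51/5b +214.286ms=3/5b
14) 3857.143ms=54/5b +214.286ms=3/5b
15) 4071.429ms=57/5b +214.286ms=3/5b
Σ=12b of 12 (168bpm 3/8) — PASS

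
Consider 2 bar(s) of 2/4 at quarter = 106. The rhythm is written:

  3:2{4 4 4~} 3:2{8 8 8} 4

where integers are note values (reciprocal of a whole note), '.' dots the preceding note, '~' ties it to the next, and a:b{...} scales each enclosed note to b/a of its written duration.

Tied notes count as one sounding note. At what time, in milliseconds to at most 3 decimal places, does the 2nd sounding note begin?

note 2 onset = 2/3b = 377.358ms

1. 0.0ms @ 0 + 377.358ms (2/3)
2. 377.358ms @ 2/3 + 377.358ms (2/3)
3. 754.717ms @ 4/3 + 566.038ms (1)
4. 1320.755ms @ 7/3 + 188.679ms (1/3)
5. 1509.434ms @ 8/3 + 188.679ms (1/3)
6. 1698.113ms @ 3 + 566.038ms (1)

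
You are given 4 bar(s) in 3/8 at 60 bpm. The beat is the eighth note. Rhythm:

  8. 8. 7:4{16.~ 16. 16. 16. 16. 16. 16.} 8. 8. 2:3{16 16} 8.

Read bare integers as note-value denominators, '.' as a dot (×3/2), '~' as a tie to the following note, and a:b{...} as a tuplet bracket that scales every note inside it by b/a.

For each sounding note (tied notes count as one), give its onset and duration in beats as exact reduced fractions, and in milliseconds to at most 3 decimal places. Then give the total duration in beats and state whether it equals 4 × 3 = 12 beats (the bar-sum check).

1) 0.0ms=0b +1500.0ms=3/2b
2) 1500.0ms=3/2b +1500.0ms=3/2b
3) 3000.0ms=3b +857.143ms=6/7b
4) 3857.143ms=27/7b +428.571ms=3/7b
5) 4285.714ms=30/7b +428.571ms=3/7b
6) 4714.286ms=33/7b +428.571ms=3/7b
7) 5142.857ms=36/7b +428.571ms=3/7b
8) 5571.429ms=39/7b +428.571ms=3/7b
9) 6000.0ms=6b +1500.0ms=3/2b
10) 7500.0ms=15/2b +1500.0ms=3/2b
11) 9000.0ms=9b +750.0ms=3/4b
12) 9750.0ms=39/4b +750.0ms=3/4b
13) 10500.0ms=21/2b +1500.0ms=3/2b
Σ=12b of 12 (60bpm 3/8) — PASS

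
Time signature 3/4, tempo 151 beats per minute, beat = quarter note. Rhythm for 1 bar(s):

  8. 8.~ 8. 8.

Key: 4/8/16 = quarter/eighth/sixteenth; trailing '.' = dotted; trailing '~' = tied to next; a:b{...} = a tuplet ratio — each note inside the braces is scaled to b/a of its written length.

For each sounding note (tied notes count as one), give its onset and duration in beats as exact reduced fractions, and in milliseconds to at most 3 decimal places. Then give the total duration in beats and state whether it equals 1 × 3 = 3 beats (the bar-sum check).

1) 0.0ms=0b +298.013ms=3/4b
2) 298.013ms=3/4b +596.026ms=3/2b
3) 894.04ms=9/4b +298.013ms=3/4b
Σ=3b of 3 (151bpm 3/4) — PASS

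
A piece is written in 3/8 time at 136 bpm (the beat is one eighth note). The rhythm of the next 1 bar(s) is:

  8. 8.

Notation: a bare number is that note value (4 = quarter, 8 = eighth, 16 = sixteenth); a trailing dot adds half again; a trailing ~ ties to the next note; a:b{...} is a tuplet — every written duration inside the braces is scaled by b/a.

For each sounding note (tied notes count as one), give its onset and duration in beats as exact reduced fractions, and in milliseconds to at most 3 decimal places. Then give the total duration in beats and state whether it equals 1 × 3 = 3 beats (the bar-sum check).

1) 0.0ms=0b +661.765ms=3/2b
2) 661.765ms=3/2b +661.765ms=3/2b
Σ=3b of 3 (136bpm 3/8) — PASS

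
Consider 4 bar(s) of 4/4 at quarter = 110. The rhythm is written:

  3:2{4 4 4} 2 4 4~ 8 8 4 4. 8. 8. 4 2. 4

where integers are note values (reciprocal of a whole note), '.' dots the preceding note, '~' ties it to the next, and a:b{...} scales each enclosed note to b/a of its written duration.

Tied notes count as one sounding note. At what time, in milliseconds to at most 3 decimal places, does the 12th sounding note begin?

note 12 onset = 11b = 6000.0ms

1. 0.0ms @ 0 + 363.636ms (2/3)
2. 363.636ms @ 2/3 + 363.636ms (2/3)
3. 727.273ms @ 4/3 + 363.636ms (2/3)
4. 1090.909ms @ 2 + 1090.909ms (2)
5. 2181.818ms @ 4 + 545.455ms (1)
6. 2727.273ms @ 5 + 818.182ms (3/2)
7. 3545.455ms @ 13/2 + 272.727ms (1/2)
8. 3818.182ms @ 7 + 545.455ms (1)
9. 4363.636ms @ 8 + 818.182ms (3/2)
10. 5181.818ms @ 19/2 + 409.091ms (3/4)
11. 5590.909ms @ 41/4 + 409.091ms (3/4)
12. 6000.0ms @ 11 + 545.455ms (1)
13. 6545.455ms @ 12 + 1636.364ms (3)
14. 8181.818ms @ 15 + 545.455ms (1)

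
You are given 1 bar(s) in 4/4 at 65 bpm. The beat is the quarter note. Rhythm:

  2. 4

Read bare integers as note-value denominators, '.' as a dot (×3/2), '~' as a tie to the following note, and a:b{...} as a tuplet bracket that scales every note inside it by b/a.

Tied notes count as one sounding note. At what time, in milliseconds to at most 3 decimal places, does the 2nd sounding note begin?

1. 0.0ms @ 0 + 2769.231ms (3)
2. 2769.231ms @ 3 + 923.077ms (1)

note 2 onset = 3b = 2769.231ms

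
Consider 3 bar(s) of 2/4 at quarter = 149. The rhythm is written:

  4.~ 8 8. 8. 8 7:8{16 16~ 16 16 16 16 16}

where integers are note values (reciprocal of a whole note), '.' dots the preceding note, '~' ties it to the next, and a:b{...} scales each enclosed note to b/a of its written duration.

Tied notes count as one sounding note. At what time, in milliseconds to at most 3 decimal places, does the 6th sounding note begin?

1. 0.0ms @ 0 + 805.369ms (2)
2. 805.369ms @ 2 + 302.013ms (3/4)
3. 1107.383ms @ 11/4 + 302.013ms (3/4)
4. 1409.396ms @ 7/2 + 201.342ms (1/2)
5. 1610.738ms @ 4 + 115.053ms (2/7)
6. 1725.791ms @ 30/7 + 230.105ms (4/7)
7. 1955.896ms @ 34/7 + 115.053ms (2/7)
8. 2070.949ms @ 36/7 + 115.053ms (2/7)
9. 2186.002ms @ 38/7 + 115.053ms (2/7)
10. 2301.055ms @ 40/7 + 115.053ms (2/7)

note 6 onset = 30/7b = 1725.791ms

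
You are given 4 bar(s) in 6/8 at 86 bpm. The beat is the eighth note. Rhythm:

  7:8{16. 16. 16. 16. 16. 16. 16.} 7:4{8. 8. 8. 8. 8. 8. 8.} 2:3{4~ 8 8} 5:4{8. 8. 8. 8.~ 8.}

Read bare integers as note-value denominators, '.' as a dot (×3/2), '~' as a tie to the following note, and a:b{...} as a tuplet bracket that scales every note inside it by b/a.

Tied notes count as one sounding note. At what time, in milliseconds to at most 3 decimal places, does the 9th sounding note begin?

1. 0.0ms @ 0 + 598.007ms (6/7)
2. 598.007ms @ 6/7 + 598.007ms (6/7)
3. 1196.013ms @ 12/7 + 598.007ms (6/7)
4. 1794.02ms @ 18/7 + 598.007ms (6/7)
5. 2392.027ms @ 24/7 + 598.007ms (6/7)
6. 2990.033ms @ 30/7 + 598.007ms (6/7)
7. 3588.04ms @ 36/7 + 598.007ms (6/7)
8. 4186.047ms @ 6 + 598.007ms (6/7)
9. 4784.053ms @ 48/7 + 598.007ms (6/7)
10. 5382.06ms @ 54/7 + 598.007ms (6/7)
11. 5980.066ms @ 60/7 + 598.007ms (6/7)
12. 6578.073ms @ 66/7 + 598.007ms (6/7)
13. 7176.08ms @ 72/7 + 598.007ms (6/7)
14. 7774.086ms @ 78/7 + 598.007ms (6/7)
15. 8372.093ms @ 12 + 3139.535ms (9/2)
16. 11511.628ms @ 33/2 + 1046.512ms (3/2)
17. 12558.14ms @ 18 + 837.209ms (6/5)
18. 13395.349ms @ 96/5 + 837.209ms (6/5)
19. 14232.558ms @ 102/5 + 837.209ms (6/5)
20. 15069.767ms @ 108/5 + 1674.419ms (12/5)

note 9 onset = 48/7b = 4784.053ms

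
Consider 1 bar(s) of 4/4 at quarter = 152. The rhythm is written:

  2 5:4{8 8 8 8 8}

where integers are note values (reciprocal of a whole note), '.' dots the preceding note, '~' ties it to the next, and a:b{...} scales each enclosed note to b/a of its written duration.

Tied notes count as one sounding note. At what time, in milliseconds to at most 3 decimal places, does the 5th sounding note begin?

1. 0.0ms @ 0 + 789.474ms (2)
2. 789.474ms @ 2 + 157.895ms (2/5)
3. 947.368ms @ 12/5 + 157.895ms (2/5)
4. 1105.263ms @ 14/5 + 157.895ms (2/5)
5. 1263.158ms @ 16/5 + 157.895ms (2/5)
6. 1421.053ms @ 18/5 + 157.895ms (2/5)

note 5 onset = 16/5b = 1263.158ms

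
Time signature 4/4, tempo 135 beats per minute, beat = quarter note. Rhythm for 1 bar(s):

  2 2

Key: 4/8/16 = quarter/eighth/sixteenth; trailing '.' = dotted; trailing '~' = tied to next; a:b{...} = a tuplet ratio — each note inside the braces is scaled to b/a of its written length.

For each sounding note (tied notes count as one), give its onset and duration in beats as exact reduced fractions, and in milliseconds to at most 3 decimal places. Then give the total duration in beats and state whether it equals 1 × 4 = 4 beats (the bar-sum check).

1) 0.0ms=0b +888.889ms=2b
2) 888.889ms=2b +888.889ms=2b
Σ=4b of 4 (135bpm 4/4) — PASS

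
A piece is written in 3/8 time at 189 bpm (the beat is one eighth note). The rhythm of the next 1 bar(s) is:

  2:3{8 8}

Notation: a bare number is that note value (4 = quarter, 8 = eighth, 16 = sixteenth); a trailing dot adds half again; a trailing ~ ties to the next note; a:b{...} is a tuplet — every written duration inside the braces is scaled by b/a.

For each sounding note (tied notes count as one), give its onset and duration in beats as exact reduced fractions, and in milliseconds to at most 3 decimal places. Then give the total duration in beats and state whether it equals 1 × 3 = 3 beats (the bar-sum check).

1) 0.0ms=0b +476.19ms=3/2b
2) 476.19ms=3/2b +476.19ms=3/2b
Σ=3b of 3 (189bpm 3/8) — PASS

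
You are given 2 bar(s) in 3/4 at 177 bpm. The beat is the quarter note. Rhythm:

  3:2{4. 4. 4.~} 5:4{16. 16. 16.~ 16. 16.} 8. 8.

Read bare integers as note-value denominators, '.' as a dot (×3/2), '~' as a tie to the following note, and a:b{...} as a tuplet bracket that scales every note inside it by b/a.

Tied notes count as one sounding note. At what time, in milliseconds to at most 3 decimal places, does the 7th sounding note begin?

note 7 onset = 9/2b = 1525.424ms

1. 0.0ms @ 0 + 338.983ms (1)
2. 338.983ms @ 1 + 338.983ms (1)
3. 677.966ms @ 2 + 440.678ms (13/10)
4. 1118.644ms @ 33/10 + 101.695ms (3/10)
5. 1220.339ms @ 18/5 + 203.39ms (3/5)
6. 1423.729ms @ 21/5 + 101.695ms (3/10)
7. 1525.424ms @ 9/2 + 254.237ms (3/4)
8. 1779.661ms @ 21/4 + 254.237ms (3/4)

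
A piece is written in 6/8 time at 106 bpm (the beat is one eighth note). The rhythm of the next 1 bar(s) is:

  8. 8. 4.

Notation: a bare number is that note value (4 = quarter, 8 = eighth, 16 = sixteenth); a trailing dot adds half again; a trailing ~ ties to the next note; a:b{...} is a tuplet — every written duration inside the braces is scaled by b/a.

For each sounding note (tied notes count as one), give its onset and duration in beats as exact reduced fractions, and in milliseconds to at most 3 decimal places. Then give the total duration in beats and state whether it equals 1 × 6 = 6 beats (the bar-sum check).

1) 0.0ms=0b +849.057ms=3/2b
2) 849.057ms=3/2b +849.057ms=3/2b
3) 1698.113ms=3b +1698.113ms=3b
Σ=6b of 6 (106bpm 6/8) — PASS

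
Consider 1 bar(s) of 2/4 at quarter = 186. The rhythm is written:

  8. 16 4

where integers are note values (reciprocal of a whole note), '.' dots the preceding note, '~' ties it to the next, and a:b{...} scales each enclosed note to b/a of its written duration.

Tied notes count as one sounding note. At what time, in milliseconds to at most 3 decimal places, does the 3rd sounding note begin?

note 3 onset = 1b = 322.581ms

1. 0.0ms @ 0 + 241.935ms (3/4)
2. 241.935ms @ 3/4 + 80.645ms (1/4)
3. 322.581ms @ 1 + 322.581ms (1)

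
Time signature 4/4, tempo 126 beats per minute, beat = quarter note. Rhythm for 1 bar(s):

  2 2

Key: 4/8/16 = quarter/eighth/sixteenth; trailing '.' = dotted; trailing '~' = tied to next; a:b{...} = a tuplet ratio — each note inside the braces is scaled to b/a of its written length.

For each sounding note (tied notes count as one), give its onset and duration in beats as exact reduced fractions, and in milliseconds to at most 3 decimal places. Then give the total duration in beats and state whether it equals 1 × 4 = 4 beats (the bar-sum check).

1) 0.0ms=0b +952.381ms=2b
2) 952.381ms=2b +952.381ms=2b
Σ=4b of 4 (126bpm 4/4) — PASS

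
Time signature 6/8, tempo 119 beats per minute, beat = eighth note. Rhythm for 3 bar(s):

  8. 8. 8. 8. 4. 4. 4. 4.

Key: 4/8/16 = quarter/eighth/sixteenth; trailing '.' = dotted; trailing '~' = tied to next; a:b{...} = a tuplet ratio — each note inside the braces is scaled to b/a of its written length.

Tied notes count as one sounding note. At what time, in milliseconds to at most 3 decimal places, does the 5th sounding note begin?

note 5 onset = 6b = 3025.21ms

1. 0.0ms @ 0 + 756.303ms (3/2)
2. 756.303ms @ 3/2 + 756.303ms (3/2)
3. 1512.605ms @ 3 + 756.303ms (3/2)
4. 2268.908ms @ 9/2 + 756.303ms (3/2)
5. 3025.21ms @ 6 + 1512.605ms (3)
6. 4537.815ms @ 9 + 1512.605ms (3)
7. 6050.42ms @ 12 + 1512.605ms (3)
8. 7563.025ms @ 15 + 1512.605ms (3)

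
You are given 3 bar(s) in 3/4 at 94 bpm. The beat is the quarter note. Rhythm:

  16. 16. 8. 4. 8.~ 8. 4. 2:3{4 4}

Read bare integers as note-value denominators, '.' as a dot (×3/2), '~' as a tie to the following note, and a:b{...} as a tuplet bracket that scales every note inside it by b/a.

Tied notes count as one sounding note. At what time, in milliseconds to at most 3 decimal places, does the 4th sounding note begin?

1. 0.0ms @ 0 + 239.362ms (3/8)
2. 239.362ms @ 3/8 + 239.362ms (3/8)
3. 478.723ms @ 3/4 + 478.723ms (3/4)
4. 957.447ms @ 3/2 + 957.447ms (3/2)
5. 1914.894ms @ 3 + 957.447ms (3/2)
6. 2872.34ms @ 9/2 + 957.447ms (3/2)
7. 3829.787ms @ 6 + 957.447ms (3/2)
8. 4787.234ms @ 15/2 + 957.447ms (3/2)

note 4 onset = 3/2b = 957.447ms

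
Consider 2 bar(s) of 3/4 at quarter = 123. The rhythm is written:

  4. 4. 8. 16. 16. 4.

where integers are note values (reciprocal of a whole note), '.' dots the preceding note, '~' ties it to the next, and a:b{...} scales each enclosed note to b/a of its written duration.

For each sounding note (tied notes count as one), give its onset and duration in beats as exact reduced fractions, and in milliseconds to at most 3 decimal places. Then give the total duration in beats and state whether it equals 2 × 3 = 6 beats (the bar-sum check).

1) 0.0ms=0b +731.707ms=3/2b
2) 731.707ms=3/2b +731.707ms=3/2b
3) 1463.415ms=3b +365.854ms=3/4b
4) 1829.268ms=15/4b +182.927ms=3/8b
5) 2012.195ms=33/8b +182.927ms=3/8b
6) 2195.122ms=9/2b +731.707ms=3/2b
Σ=6b of 6 (123bpm 3/4) — PASS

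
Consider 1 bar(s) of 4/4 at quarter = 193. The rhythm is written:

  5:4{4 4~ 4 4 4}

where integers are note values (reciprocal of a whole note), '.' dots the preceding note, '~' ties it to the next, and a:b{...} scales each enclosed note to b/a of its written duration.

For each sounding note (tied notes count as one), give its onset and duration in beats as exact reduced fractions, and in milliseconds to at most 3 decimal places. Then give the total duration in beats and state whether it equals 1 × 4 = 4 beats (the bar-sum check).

1) 0.0ms=0b +248.705ms=4/5b
2) 248.705ms=4/5b +497.409ms=8/5b
3) 746.114ms=12/5b +248.705ms=4/5b
4) 994.819ms=16/5b +248.705ms=4/5b
Σ=4b of 4 (193bpm 4/4) — PASS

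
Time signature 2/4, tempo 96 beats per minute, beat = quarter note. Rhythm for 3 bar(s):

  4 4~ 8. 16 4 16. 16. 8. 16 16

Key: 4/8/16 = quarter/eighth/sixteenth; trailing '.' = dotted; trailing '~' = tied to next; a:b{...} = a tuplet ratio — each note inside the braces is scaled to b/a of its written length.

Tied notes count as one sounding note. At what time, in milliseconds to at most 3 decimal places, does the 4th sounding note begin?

note 4 onset = 3b = 1875.0ms

1. 0.0ms @ 0 + 625.0ms (1)
2. 625.0ms @ 1 + 1093.75ms (7/4)
3. 1718.75ms @ 11/4 + 156.25ms (1/4)
4. 1875.0ms @ 3 + 625.0ms (1)
5. 2500.0ms @ 4 + 234.375ms (3/8)
6. 2734.375ms @ 35/8 + 234.375ms (3/8)
7. 2968.75ms @ 19/4 + 468.75ms (3/4)
8. 3437.5ms @ 11/2 + 156.25ms (1/4)
9. 3593.75ms @ 23/4 + 156.25ms (1/4)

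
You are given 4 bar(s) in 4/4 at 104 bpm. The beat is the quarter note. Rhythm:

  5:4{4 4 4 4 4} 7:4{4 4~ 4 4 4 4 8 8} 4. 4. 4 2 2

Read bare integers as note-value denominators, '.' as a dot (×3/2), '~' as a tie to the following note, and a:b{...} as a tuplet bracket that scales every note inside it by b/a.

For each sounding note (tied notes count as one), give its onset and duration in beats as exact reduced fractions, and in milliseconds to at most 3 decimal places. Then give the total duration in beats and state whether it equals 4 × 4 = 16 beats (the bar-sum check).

1) 0.0ms=0b +461.538ms=4/5b
2) 461.538ms=4/5b +461.538ms=4/5b
3) 923.077ms=8/5b +461.538ms=4/5b
4) 1384.615ms=12/5b +461.538ms=4/5b
5) 1846.154ms=16/5b +461.538ms=4/5b
6) 2307.692ms=4b +329.67ms=4/7b
7) 2637.363ms=32/7b +659.341ms=8/7b
8) 3296.703ms=40/7b +329.67ms=4/7b
9) 3626.374ms=44/7b +329.67ms=4/7b
10) 3956.044ms=48/7b +329.67ms=4/7b
11) 4285.714ms=52/7b +164.835ms=2/7b
12) 4450.549ms=54/7b +164.835ms=2/7b
13) 4615.385ms=8b +865.385ms=3/2b
14) 5480.769ms=19/2b +865.385ms=3/2b
15) 6346.154ms=11b +576.923ms=1b
16) 6923.077ms=12b +1153.846ms=2b
17) 8076.923ms=14b +1153.846ms=2b
Σ=16b of 16 (104bpm 4/4) — PASS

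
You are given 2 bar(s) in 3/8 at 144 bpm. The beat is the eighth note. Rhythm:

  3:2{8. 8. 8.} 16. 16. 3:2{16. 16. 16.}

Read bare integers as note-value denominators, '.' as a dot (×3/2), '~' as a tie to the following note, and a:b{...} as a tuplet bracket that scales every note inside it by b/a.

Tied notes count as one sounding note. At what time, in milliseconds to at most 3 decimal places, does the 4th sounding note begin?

note 4 onset = 3b = 1250.0ms

1. 0.0ms @ 0 + 416.667ms (1)
2. 416.667ms @ 1 + 416.667ms (1)
3. 833.333ms @ 2 + 416.667ms (1)
4. 1250.0ms @ 3 + 312.5ms (3/4)
5. 1562.5ms @ 15/4 + 312.5ms (3/4)
6. 1875.0ms @ 9/2 + 208.333ms (1/2)
7. 2083.333ms @ 5 + 208.333ms (1/2)
8. 2291.667ms @ 11/2 + 208.333ms (1/2)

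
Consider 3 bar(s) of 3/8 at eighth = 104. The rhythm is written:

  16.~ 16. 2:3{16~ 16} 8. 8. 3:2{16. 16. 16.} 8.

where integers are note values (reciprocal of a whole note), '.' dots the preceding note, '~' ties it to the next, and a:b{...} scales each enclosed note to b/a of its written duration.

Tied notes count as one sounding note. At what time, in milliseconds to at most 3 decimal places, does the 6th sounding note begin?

note 6 onset = 13/2b = 3750.0ms

1. 0.0ms @ 0 + 865.385ms (3/2)
2. 865.385ms @ 3/2 + 865.385ms (3/2)
3. 1730.769ms @ 3 + 865.385ms (3/2)
4. 2596.154ms @ 9/2 + 865.385ms (3/2)
5. 3461.538ms @ 6 + 288.462ms (1/2)
6. 3750.0ms @ 13/2 + 288.462ms (1/2)
7. 4038.462ms @ 7 + 288.462ms (1/2)
8. 4326.923ms @ 15/2 + 865.385ms (3/2)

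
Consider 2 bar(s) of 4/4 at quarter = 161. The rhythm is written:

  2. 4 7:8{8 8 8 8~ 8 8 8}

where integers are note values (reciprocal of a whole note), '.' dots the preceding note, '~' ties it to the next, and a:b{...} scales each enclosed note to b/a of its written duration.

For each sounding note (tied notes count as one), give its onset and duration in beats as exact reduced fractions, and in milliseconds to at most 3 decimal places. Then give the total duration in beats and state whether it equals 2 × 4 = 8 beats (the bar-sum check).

1) 0.0ms=0b +1118.012ms=3b
2) 1118.012ms=3b +372.671ms=1b
3) 1490.683ms=4b +212.955ms=4/7b
4) 1703.638ms=32/7b +212.955ms=4/7b
5) 1916.593ms=36/7b +212.955ms=4/7b
6) 2129.547ms=40/7b +425.909ms=8/7b
7) 2555.457ms=48/7b +212.955ms=4/7b
8) 2768.412ms=52/7b +212.955ms=4/7b
Σ=8b of 8 (161bpm 4/4) — PASS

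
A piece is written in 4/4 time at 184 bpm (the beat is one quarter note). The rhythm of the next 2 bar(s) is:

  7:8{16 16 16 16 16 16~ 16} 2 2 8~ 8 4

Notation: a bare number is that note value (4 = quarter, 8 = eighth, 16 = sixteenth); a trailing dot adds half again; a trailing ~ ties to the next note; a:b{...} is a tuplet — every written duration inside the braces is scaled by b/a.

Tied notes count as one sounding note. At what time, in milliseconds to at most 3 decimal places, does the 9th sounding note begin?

note 9 onset = 6b = 1956.522ms

1. 0.0ms @ 0 + 93.168ms (2/7)
2. 93.168ms @ 2/7 + 93.168ms (2/7)
3. 186.335ms @ 4/7 + 93.168ms (2/7)
4. 279.503ms @ 6/7 + 93.168ms (2/7)
5. 372.671ms @ 8/7 + 93.168ms (2/7)
6. 465.839ms @ 10/7 + 186.335ms (4/7)
7. 652.174ms @ 2 + 652.174ms (2)
8. 1304.348ms @ 4 + 652.174ms (2)
9. 1956.522ms @ 6 + 326.087ms (1)
10. 2282.609ms @ 7 + 326.087ms (1)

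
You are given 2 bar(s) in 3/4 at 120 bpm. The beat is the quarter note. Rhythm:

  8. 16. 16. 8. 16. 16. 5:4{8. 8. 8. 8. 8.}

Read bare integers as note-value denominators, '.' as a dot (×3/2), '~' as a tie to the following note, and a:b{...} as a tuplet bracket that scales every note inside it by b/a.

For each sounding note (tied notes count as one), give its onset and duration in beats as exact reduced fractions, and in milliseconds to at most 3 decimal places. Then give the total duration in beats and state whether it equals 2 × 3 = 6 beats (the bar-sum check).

1) 0.0ms=0b +375.0ms=3/4b
2) 375.0ms=3/4b +187.5ms=3/8b
3) 562.5ms=9/8b +187.5ms=3/8b
4) 750.0ms=3/2b +375.0ms=3/4b
5) 1125.0ms=9/4b +187.5ms=3/8b
6) 1312.5ms=21/8b +187.5ms=3/8b
7) 1500.0ms=3b +300.0ms=3/5b
8) 1800.0ms=18/5b +300.0ms=3/5b
9) 2100.0ms=21/5b +300.0ms=3/5b
10) 2400.0ms=24/5b +300.0ms=3/5b
11) 2700.0ms=27/5b +300.0ms=3/5b
Σ=6b of 6 (120bpm 3/4) — PASS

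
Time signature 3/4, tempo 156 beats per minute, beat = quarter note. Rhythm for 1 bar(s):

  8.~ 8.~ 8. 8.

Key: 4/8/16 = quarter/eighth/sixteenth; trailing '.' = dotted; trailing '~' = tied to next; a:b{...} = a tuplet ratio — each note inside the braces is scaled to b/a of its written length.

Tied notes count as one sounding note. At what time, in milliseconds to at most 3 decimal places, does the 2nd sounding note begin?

note 2 onset = 9/4b = 865.385ms

1. 0.0ms @ 0 + 865.385ms (9/4)
2. 865.385ms @ 9/4 + 288.462ms (3/4)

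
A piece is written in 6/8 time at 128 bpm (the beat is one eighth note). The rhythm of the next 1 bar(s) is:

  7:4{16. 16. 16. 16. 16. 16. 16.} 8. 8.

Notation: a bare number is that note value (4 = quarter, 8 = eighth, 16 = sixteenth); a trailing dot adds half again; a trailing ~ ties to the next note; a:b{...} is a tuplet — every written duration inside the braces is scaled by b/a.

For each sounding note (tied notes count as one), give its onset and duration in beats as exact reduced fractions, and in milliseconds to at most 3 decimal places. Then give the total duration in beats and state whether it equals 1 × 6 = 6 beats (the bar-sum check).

1) 0.0ms=0b +200.893ms=3/7b
2) 200.893ms=3/7b +200.893ms=3/7b
3) 401.786ms=6/7b +200.893ms=3/7b
4) 602.679ms=9/7b +200.893ms=3/7b
5) 803.571ms=12/7b +200.893ms=3/7b
6) 1004.464ms=15/7b +200.893ms=3/7b
7) 1205.357ms=18/7b +200.893ms=3/7b
8) 1406.25ms=3b +703.125ms=3/2b
9) 2109.375ms=9/2b +703.125ms=3/2b
Σ=6b of 6 (128bpm 6/8) — PASS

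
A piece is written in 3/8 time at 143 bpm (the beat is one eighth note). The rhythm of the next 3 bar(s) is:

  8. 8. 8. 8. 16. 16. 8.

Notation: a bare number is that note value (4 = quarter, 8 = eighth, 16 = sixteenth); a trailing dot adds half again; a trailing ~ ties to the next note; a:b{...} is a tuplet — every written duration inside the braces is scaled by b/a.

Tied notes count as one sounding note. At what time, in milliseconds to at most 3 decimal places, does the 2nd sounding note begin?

note 2 onset = 3/2b = 629.371ms

1. 0.0ms @ 0 + 629.371ms (3/2)
2. 629.371ms @ 3/2 + 629.371ms (3/2)
3. 1258.741ms @ 3 + 629.371ms (3/2)
4. 1888.112ms @ 9/2 + 629.371ms (3/2)
5. 2517.483ms @ 6 + 314.685ms (3/4)
6. 2832.168ms @ 27/4 + 314.685ms (3/4)
7. 3146.853ms @ 15/2 + 629.371ms (3/2)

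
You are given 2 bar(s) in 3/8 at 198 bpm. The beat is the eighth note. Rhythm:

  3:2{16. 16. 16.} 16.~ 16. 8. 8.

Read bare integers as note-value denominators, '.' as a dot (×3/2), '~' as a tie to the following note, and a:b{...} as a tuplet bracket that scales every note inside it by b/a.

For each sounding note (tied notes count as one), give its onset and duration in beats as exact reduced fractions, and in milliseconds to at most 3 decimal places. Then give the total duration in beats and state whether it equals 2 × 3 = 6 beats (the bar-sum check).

1) 0.0ms=0b +151.515ms=1/2b
2) 151.515ms=1/2b +151.515ms=1/2b
3) 303.03ms=1b +151.515ms=1/2b
4) 454.545ms=3/2b +454.545ms=3/2b
5) 909.091ms=3b +454.545ms=3/2b
6) 1363.636ms=9/2b +454.545ms=3/2b
Σ=6b of 6 (198bpm 3/8) — PASS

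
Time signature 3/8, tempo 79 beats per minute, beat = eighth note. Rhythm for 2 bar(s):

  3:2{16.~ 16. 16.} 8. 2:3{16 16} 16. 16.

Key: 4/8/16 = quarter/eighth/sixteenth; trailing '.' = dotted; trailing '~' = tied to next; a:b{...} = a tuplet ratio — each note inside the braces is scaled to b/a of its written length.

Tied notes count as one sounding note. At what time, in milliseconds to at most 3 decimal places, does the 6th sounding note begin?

1. 0.0ms @ 0 + 759.494ms (1)
2. 759.494ms @ 1 + 379.747ms (1/2)
3. 1139.241ms @ 3/2 + 1139.241ms (3/2)
4. 2278.481ms @ 3 + 569.62ms (3/4)
5. 2848.101ms @ 15/4 + 569.62ms (3/4)
6. 3417.722ms @ 9/2 + 569.62ms (3/4)
7. 3987.342ms @ 21/4 + 569.62ms (3/4)

note 6 onset = 9/2b = 3417.722ms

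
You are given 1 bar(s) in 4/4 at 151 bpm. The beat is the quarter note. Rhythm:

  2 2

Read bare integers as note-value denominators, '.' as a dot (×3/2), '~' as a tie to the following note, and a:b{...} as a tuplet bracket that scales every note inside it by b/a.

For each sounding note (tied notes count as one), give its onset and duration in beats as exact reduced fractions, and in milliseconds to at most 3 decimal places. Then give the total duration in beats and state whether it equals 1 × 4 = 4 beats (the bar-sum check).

1) 0.0ms=0b +794.702ms=2b
2) 794.702ms=2b +794.702ms=2b
Σ=4b of 4 (151bpm 4/4) — PASS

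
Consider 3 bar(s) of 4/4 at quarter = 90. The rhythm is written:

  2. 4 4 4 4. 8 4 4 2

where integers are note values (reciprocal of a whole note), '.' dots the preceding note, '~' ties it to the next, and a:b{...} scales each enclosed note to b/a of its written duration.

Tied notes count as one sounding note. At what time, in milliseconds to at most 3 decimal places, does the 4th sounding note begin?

1. 0.0ms @ 0 + 2000.0ms (3)
2. 2000.0ms @ 3 + 666.667ms (1)
3. 2666.667ms @ 4 + 666.667ms (1)
4. 3333.333ms @ 5 + 666.667ms (1)
5. 4000.0ms @ 6 + 1000.0ms (3/2)
6. 5000.0ms @ 15/2 + 333.333ms (1/2)
7. 5333.333ms @ 8 + 666.667ms (1)
8. 6000.0ms @ 9 + 666.667ms (1)
9. 6666.667ms @ 10 + 1333.333ms (2)

note 4 onset = 5b = 3333.333ms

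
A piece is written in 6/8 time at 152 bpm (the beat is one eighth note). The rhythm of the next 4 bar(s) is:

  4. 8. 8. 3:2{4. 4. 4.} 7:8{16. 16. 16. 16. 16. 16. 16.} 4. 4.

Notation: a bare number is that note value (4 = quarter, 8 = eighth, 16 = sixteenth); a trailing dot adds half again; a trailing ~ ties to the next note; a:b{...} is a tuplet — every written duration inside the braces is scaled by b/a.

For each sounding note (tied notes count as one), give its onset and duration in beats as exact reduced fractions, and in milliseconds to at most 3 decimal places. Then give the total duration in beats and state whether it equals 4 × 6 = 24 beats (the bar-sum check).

1) 0.0ms=0b +1184.211ms=3b
2) 1184.211ms=3b +592.105ms=3/2b
3) 1776.316ms=9/2b +592.105ms=3/2b
4) 2368.421ms=6b +789.474ms=2b
5) 3157.895ms=8b +789.474ms=2b
6) 3947.368ms=10b +789.474ms=2b
7) 4736.842ms=12b +338.346ms=6/7b
8) 5075.188ms=90/7b +338.346ms=6/7b
9) 5413.534ms=96/7b +338.346ms=6/7b
10) 5751.88ms=102/7b +338.346ms=6/7b
11) 6090.226ms=108/7b +338.346ms=6/7b
12) 6428.571ms=114/7b +338.346ms=6/7b
13) 6766.917ms=120/7b +338.346ms=6/7b
14) 7105.263ms=18b +1184.211ms=3b
15) 8289.474ms=21b +1184.211ms=3b
Σ=24b of 24 (152bpm 6/8) — PASS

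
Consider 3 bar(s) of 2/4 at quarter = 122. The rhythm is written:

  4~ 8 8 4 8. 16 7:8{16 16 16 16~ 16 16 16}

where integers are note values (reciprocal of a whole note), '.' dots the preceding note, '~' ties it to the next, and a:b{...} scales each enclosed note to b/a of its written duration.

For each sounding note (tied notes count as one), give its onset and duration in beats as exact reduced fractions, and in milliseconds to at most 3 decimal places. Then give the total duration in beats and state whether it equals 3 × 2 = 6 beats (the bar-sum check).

1) 0.0ms=0b +737.705ms=3/2b
2) 737.705ms=3/2b +245.902ms=1/2b
3) 983.607ms=2b +491.803ms=1b
4) 1475.41ms=3b +368.852ms=3/4b
5) 1844.262ms=15/4b +122.951ms=1/4b
6) 1967.213ms=4b +140.515ms=2/7b
7) 2107.728ms=30/7b +140.515ms=2/7b
8) 2248.244ms=32/7b +140.515ms=2/7b
9) 2388.759ms=34/7b +281.03ms=4/7b
10) 2669.789ms=38/7b +140.515ms=2/7b
11) 2810.304ms=40/7b +140.515ms=2/7b
Σ=6b of 6 (122bpm 2/4) — PASS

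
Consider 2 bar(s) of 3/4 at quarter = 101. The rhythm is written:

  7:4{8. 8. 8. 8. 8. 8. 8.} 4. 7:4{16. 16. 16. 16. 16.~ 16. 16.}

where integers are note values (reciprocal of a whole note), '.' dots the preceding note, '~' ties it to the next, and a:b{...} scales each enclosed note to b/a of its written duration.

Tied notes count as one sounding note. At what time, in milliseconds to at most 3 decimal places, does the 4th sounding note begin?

note 4 onset = 9/7b = 763.791ms

1. 0.0ms @ 0 + 254.597ms (3/7)
2. 254.597ms @ 3/7 + 254.597ms (3/7)
3. 509.194ms @ 6/7 + 254.597ms (3/7)
4. 763.791ms @ 9/7 + 254.597ms (3/7)
5. 1018.388ms @ 12/7 + 254.597ms (3/7)
6. 1272.984ms @ 15/7 + 254.597ms (3/7)
7. 1527.581ms @ 18/7 + 254.597ms (3/7)
8. 1782.178ms @ 3 + 891.089ms (3/2)
9. 2673.267ms @ 9/2 + 127.298ms (3/14)
10. 2800.566ms @ 33/7 + 127.298ms (3/14)
11. 2927.864ms @ 69/14 + 127.298ms (3/14)
12. 3055.163ms @ 36/7 + 127.298ms (3/14)
13. 3182.461ms @ 75/14 + 254.597ms (3/7)
14. 3437.058ms @ 81/14 + 127.298ms (3/14)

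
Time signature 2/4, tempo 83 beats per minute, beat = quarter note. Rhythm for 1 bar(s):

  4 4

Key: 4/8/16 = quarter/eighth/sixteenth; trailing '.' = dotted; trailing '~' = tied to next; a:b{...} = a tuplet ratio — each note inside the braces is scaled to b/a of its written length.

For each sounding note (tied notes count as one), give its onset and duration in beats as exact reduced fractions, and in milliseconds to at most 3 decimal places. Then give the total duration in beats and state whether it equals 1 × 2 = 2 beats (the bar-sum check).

1) 0.0ms=0b +722.892ms=1b
2) 722.892ms=1b +722.892ms=1b
Σ=2b of 2 (83bpm 2/4) — PASS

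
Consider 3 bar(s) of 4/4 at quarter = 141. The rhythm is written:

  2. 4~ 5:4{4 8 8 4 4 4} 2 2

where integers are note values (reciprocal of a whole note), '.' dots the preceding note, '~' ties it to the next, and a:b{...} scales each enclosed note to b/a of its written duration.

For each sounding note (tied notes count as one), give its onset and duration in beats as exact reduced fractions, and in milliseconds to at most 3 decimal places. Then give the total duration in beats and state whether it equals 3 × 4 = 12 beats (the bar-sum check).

1) 0.0ms=0b +1276.596ms=3b
2) 1276.596ms=3b +765.957ms=9/5b
3) 2042.553ms=24/5b +170.213ms=2/5b
4) 2212.766ms=26/5b +170.213ms=2/5b
5) 2382.979ms=28/5b +340.426ms=4/5b
6) 2723.404ms=32/5b +340.426ms=4/5b
7) 3063.83ms=36/5b +340.426ms=4/5b
8) 3404.255ms=8b +851.064ms=2b
9) 4255.319ms=10b +851.064ms=2b
Σ=12b of 12 (141bpm 4/4) — PASS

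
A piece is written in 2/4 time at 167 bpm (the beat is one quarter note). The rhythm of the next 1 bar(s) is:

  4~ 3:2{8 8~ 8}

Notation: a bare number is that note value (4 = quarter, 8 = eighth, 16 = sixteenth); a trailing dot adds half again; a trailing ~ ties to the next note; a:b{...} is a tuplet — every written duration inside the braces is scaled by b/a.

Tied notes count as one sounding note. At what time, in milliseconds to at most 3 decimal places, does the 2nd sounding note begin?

1. 0.0ms @ 0 + 479.042ms (4/3)
2. 479.042ms @ 4/3 + 239.521ms (2/3)

note 2 onset = 4/3b = 479.042ms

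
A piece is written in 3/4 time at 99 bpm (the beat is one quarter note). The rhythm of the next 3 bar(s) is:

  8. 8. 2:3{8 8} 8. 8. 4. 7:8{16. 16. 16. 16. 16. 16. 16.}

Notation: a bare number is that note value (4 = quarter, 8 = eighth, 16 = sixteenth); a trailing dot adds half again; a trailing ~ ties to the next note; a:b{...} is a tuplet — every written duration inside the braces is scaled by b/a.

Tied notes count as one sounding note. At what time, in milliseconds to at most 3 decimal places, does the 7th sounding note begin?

note 7 onset = 9/2b = 2727.273ms

1. 0.0ms @ 0 + 454.545ms (3/4)
2. 454.545ms @ 3/4 + 454.545ms (3/4)
3. 909.091ms @ 3/2 + 454.545ms (3/4)
4. 1363.636ms @ 9/4 + 454.545ms (3/4)
5. 1818.182ms @ 3 + 454.545ms (3/4)
6. 2272.727ms @ 15/4 + 454.545ms (3/4)
7. 2727.273ms @ 9/2 + 909.091ms (3/2)
8. 3636.364ms @ 6 + 259.74ms (3/7)
9. 3896.104ms @ 45/7 + 259.74ms (3/7)
10. 4155.844ms @ 48/7 + 259.74ms (3/7)
11. 4415.584ms @ 51/7 + 259.74ms (3/7)
12. 4675.325ms @ 54/7 + 259.74ms (3/7)
13. 4935.065ms @ 57/7 + 259.74ms (3/7)
14. 5194.805ms @ 60/7 + 259.74ms (3/7)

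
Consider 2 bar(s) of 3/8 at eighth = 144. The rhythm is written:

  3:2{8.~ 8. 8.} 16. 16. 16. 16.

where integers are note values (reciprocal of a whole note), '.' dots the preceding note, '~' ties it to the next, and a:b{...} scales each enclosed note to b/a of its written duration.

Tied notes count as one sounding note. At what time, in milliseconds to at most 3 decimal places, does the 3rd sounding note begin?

1. 0.0ms @ 0 + 833.333ms (2)
2. 833.333ms @ 2 + 416.667ms (1)
3. 1250.0ms @ 3 + 312.5ms (3/4)
4. 1562.5ms @ 15/4 + 312.5ms (3/4)
5. 1875.0ms @ 9/2 + 312.5ms (3/4)
6. 2187.5ms @ 21/4 + 312.5ms (3/4)

note 3 onset = 3b = 1250.0ms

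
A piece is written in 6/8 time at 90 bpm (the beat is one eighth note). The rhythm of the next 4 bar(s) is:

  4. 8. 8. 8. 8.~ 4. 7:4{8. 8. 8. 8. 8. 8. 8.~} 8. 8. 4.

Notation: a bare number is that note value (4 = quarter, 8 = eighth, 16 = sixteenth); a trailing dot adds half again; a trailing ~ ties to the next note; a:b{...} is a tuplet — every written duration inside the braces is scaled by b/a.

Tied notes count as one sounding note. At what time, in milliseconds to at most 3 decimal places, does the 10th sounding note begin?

1. 0.0ms @ 0 + 2000.0ms (3)
2. 2000.0ms @ 3 + 1000.0ms (3/2)
3. 3000.0ms @ 9/2 + 1000.0ms (3/2)
4. 4000.0ms @ 6 + 1000.0ms (3/2)
5. 5000.0ms @ 15/2 + 3000.0ms (9/2)
6. 8000.0ms @ 12 + 571.429ms (6/7)
7. 8571.429ms @ 90/7 + 571.429ms (6/7)
8. 9142.857ms @ 96/7 + 571.429ms (6/7)
9. 9714.286ms @ 102/7 + 571.429ms (6/7)
10. 10285.714ms @ 108/7 + 571.429ms (6/7)
11. 10857.143ms @ 114/7 + 571.429ms (6/7)
12. 11428.571ms @ 120/7 + 1571.429ms (33/14)
13. 13000.0ms @ 39/2 + 1000.0ms (3/2)
14. 14000.0ms @ 21 + 2000.0ms (3)

note 10 onset = 108/7b = 10285.714ms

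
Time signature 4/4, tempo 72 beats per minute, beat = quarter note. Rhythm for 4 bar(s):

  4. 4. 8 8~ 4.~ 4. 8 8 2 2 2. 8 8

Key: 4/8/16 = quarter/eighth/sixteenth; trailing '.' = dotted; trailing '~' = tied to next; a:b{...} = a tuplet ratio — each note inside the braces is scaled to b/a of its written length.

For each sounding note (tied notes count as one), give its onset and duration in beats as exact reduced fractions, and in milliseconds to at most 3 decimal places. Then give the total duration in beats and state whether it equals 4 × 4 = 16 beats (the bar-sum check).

1) 0.0ms=0b +1250.0ms=3/2b
2) 1250.0ms=3/2b +1250.0ms=3/2b
3) 2500.0ms=3b +416.667ms=1/2b
4) 2916.667ms=7/2b +2916.667ms=7/2b
5) 5833.333ms=7b +416.667ms=1/2b
6) 6250.0ms=15/2b +416.667ms=1/2b
7) 6666.667ms=8b +1666.667ms=2b
8) 8333.333ms=10b +1666.667ms=2b
9) 10000.0ms=12b +2500.0ms=3b
10) 12500.0ms=15b +416.667ms=1/2b
11) 12916.667ms=31/2b +416.667ms=1/2b
Σ=16b of 16 (72bpm 4/4) — PASS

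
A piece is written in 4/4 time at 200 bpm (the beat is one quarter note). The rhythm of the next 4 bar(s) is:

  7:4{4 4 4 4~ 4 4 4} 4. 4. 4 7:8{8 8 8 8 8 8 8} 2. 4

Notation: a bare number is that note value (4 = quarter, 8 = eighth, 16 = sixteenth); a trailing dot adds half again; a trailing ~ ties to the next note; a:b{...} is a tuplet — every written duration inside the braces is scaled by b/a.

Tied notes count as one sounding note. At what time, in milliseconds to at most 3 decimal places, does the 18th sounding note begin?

note 18 onset = 15b = 4500.0ms

1. 0.0ms @ 0 + 171.429ms (4/7)
2. 171.429ms @ 4/7 + 171.429ms (4/7)
3. 342.857ms @ 8/7 + 171.429ms (4/7)
4. 514.286ms @ 12/7 + 342.857ms (8/7)
5. 857.143ms @ 20/7 + 171.429ms (4/7)
6. 1028.571ms @ 24/7 + 171.429ms (4/7)
7. 1200.0ms @ 4 + 450.0ms (3/2)
8. 1650.0ms @ 11/2 + 450.0ms (3/2)
9. 2100.0ms @ 7 + 300.0ms (1)
10. 2400.0ms @ 8 + 171.429ms (4/7)
11. 2571.429ms @ 60/7 + 171.429ms (4/7)
12. 2742.857ms @ 64/7 + 171.429ms (4/7)
13. 2914.286ms @ 68/7 + 171.429ms (4/7)
14. 3085.714ms @ 72/7 + 171.429ms (4/7)
15. 3257.143ms @ 76/7 + 171.429ms (4/7)
16. 3428.571ms @ 80/7 + 171.429ms (4/7)
17. 3600.0ms @ 12 + 900.0ms (3)
18. 4500.0ms @ 15 + 300.0ms (1)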